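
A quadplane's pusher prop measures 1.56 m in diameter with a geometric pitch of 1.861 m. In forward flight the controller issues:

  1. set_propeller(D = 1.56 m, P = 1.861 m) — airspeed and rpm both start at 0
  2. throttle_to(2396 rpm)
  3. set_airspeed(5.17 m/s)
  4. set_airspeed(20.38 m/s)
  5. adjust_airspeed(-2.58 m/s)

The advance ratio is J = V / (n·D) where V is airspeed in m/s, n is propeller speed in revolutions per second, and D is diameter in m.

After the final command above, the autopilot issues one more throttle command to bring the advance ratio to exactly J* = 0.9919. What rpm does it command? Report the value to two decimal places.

set_propeller: D = 1.56 m, P = 1.861 m (p = P/D = 1.192949); state ← (V=0, rpm=0)
throttle_to(2396): rpm ← 2396
set_airspeed(5.17): V ← 5.17 m/s
set_airspeed(20.38): V ← 20.38 m/s
adjust_airspeed(-2.58): V ← 20.38 -2.58 = 17.8 m/s
final state: V = 17.8 m/s, rpm = 2396 → n = rpm/60 = 39.933333 rev/s
target J* = 0.9919; solve J* = V/(n·D) for n: n = V/(J*·D) = 17.8/(0.9919 × 1.56) = 11.503434 rev/s
rpm = 60·n = 690.206054

rpm = 690.21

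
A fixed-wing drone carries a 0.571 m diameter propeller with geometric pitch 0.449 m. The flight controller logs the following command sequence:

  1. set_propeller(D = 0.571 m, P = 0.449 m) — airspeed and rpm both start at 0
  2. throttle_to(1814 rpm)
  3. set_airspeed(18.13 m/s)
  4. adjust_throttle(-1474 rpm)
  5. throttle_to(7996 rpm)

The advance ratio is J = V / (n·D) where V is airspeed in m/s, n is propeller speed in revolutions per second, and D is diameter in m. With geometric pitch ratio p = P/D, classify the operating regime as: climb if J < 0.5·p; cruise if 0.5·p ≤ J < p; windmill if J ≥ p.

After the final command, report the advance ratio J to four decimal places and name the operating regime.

J = 0.2383, regime = climb

set_propeller: D = 0.571 m, P = 0.449 m (p = P/D = 0.786340); state ← (V=0, rpm=0)
throttle_to(1814): rpm ← 1814
set_airspeed(18.13): V ← 18.13 m/s
adjust_throttle(-1474): rpm ← 1814 -1474 = 340
throttle_to(7996): rpm ← 7996
final state: V = 18.13 m/s, rpm = 7996 → n = rpm/60 = 133.266667 rev/s
J = V / (n·D) = 18.13 / (133.266667 × 0.571) = 0.238254
regime bands: climb J<0.3932 | cruise [0.3932, 0.7863) | windmill J≥0.7863
J = 0.2383 → climb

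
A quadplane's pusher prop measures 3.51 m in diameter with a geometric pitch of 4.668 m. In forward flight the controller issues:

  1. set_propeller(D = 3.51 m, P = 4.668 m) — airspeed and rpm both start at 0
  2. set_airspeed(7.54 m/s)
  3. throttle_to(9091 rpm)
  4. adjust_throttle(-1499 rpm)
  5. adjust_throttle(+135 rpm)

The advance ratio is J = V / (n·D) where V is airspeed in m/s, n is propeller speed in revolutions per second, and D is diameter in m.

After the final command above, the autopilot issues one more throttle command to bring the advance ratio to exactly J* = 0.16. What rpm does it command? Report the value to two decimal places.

rpm = 805.56

set_propeller: D = 3.51 m, P = 4.668 m (p = P/D = 1.329915); state ← (V=0, rpm=0)
set_airspeed(7.54): V ← 7.54 m/s
throttle_to(9091): rpm ← 9091
adjust_throttle(-1499): rpm ← 9091 -1499 = 7592
adjust_throttle(+135): rpm ← 7592 +135 = 7727
final state: V = 7.54 m/s, rpm = 7727 → n = rpm/60 = 128.783333 rev/s
target J* = 0.16; solve J* = V/(n·D) for n: n = V/(J*·D) = 7.54/(0.16 × 3.51) = 13.425926 rev/s
rpm = 60·n = 805.555556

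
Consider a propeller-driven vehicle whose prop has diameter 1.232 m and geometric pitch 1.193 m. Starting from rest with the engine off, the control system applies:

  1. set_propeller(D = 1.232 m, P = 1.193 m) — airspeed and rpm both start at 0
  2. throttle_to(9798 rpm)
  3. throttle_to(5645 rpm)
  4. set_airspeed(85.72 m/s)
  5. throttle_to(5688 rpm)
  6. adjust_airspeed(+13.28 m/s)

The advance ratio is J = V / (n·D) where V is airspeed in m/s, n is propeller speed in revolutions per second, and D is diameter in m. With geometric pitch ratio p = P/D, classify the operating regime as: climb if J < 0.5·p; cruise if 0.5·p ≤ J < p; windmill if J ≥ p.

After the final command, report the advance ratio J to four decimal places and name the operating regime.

set_propeller: D = 1.232 m, P = 1.193 m (p = P/D = 0.968344); state ← (V=0, rpm=0)
throttle_to(9798): rpm ← 9798
throttle_to(5645): rpm ← 5645
set_airspeed(85.72): V ← 85.72 m/s
throttle_to(5688): rpm ← 5688
adjust_airspeed(+13.28): V ← 85.72 +13.28 = 99 m/s
final state: V = 99 m/s, rpm = 5688 → n = rpm/60 = 94.800000 rev/s
J = V / (n·D) = 99 / (94.800000 × 1.232) = 0.847649
regime bands: climb J<0.4842 | cruise [0.4842, 0.9683) | windmill J≥0.9683
J = 0.8476 → cruise

J = 0.8476, regime = cruise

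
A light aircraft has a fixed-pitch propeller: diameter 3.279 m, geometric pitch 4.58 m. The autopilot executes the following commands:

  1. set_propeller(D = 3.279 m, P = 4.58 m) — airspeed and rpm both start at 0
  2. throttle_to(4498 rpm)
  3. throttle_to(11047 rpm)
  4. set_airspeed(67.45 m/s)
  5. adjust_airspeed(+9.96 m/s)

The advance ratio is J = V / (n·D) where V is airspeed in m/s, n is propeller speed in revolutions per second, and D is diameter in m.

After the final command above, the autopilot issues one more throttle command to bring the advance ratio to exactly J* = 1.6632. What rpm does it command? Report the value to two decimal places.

rpm = 851.65

set_propeller: D = 3.279 m, P = 4.58 m (p = P/D = 1.396767); state ← (V=0, rpm=0)
throttle_to(4498): rpm ← 4498
throttle_to(11047): rpm ← 11047
set_airspeed(67.45): V ← 67.45 m/s
adjust_airspeed(+9.96): V ← 67.45 +9.96 = 77.41 m/s
final state: V = 77.41 m/s, rpm = 11047 → n = rpm/60 = 184.116667 rev/s
target J* = 1.6632; solve J* = V/(n·D) for n: n = V/(J*·D) = 77.41/(1.6632 × 3.279) = 14.194208 rev/s
rpm = 60·n = 851.652498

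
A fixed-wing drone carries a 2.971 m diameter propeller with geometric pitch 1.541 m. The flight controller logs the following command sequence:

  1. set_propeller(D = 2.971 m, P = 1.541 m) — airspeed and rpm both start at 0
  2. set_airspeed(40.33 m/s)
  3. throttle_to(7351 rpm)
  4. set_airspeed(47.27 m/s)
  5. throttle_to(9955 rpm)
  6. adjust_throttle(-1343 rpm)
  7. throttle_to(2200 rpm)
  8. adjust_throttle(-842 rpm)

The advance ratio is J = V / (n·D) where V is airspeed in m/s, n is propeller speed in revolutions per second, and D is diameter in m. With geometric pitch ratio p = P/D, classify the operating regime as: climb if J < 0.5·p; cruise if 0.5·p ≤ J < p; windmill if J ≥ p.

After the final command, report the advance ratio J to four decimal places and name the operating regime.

set_propeller: D = 2.971 m, P = 1.541 m (p = P/D = 0.518681); state ← (V=0, rpm=0)
set_airspeed(40.33): V ← 40.33 m/s
throttle_to(7351): rpm ← 7351
set_airspeed(47.27): V ← 47.27 m/s
throttle_to(9955): rpm ← 9955
adjust_throttle(-1343): rpm ← 9955 -1343 = 8612
throttle_to(2200): rpm ← 2200
adjust_throttle(-842): rpm ← 2200 -842 = 1358
final state: V = 47.27 m/s, rpm = 1358 → n = rpm/60 = 22.633333 rev/s
J = V / (n·D) = 47.27 / (22.633333 × 2.971) = 0.702966
regime bands: climb J<0.2593 | cruise [0.2593, 0.5187) | windmill J≥0.5187
J = 0.7030 → windmill

J = 0.7030, regime = windmill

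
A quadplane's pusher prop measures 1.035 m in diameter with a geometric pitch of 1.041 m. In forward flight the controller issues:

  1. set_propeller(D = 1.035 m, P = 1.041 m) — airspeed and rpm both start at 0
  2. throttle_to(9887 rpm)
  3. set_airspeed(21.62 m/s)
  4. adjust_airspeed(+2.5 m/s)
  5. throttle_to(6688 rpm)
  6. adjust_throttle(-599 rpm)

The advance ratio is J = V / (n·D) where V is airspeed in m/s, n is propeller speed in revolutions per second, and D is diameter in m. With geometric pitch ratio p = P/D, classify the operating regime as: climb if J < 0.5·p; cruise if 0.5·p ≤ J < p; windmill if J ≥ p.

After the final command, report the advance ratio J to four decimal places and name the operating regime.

set_propeller: D = 1.035 m, P = 1.041 m (p = P/D = 1.005797); state ← (V=0, rpm=0)
throttle_to(9887): rpm ← 9887
set_airspeed(21.62): V ← 21.62 m/s
adjust_airspeed(+2.5): V ← 21.62 +2.5 = 24.12 m/s
throttle_to(6688): rpm ← 6688
adjust_throttle(-599): rpm ← 6688 -599 = 6089
final state: V = 24.12 m/s, rpm = 6089 → n = rpm/60 = 101.483333 rev/s
J = V / (n·D) = 24.12 / (101.483333 × 1.035) = 0.229637
regime bands: climb J<0.5029 | cruise [0.5029, 1.0058) | windmill J≥1.0058
J = 0.2296 → climb

J = 0.2296, regime = climb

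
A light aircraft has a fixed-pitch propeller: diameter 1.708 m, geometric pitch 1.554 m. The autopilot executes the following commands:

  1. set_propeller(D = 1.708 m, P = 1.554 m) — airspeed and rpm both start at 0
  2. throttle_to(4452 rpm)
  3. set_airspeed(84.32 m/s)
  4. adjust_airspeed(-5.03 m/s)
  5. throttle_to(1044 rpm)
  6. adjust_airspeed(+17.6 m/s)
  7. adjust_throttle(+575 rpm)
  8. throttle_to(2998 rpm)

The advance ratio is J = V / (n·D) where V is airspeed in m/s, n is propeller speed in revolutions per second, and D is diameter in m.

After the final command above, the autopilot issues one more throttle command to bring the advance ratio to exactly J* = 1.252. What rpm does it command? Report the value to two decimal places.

set_propeller: D = 1.708 m, P = 1.554 m (p = P/D = 0.909836); state ← (V=0, rpm=0)
throttle_to(4452): rpm ← 4452
set_airspeed(84.32): V ← 84.32 m/s
adjust_airspeed(-5.03): V ← 84.32 -5.03 = 79.29 m/s
throttle_to(1044): rpm ← 1044
adjust_airspeed(+17.6): V ← 79.29 +17.6 = 96.89 m/s
adjust_throttle(+575): rpm ← 1044 +575 = 1619
throttle_to(2998): rpm ← 2998
final state: V = 96.89 m/s, rpm = 2998 → n = rpm/60 = 49.966667 rev/s
target J* = 1.252; solve J* = V/(n·D) for n: n = V/(J*·D) = 96.89/(1.252 × 1.708) = 45.309238 rev/s
rpm = 60·n = 2718.554294

rpm = 2718.55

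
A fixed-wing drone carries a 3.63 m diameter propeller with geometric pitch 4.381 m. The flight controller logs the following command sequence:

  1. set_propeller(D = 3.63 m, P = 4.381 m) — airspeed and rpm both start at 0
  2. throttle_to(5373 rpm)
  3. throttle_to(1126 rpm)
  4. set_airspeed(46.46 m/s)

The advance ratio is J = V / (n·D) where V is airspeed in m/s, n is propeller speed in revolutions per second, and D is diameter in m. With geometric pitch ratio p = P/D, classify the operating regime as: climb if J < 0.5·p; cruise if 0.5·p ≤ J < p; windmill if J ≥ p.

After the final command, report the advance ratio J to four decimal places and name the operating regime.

J = 0.6820, regime = cruise

set_propeller: D = 3.63 m, P = 4.381 m (p = P/D = 1.206887); state ← (V=0, rpm=0)
throttle_to(5373): rpm ← 5373
throttle_to(1126): rpm ← 1126
set_airspeed(46.46): V ← 46.46 m/s
final state: V = 46.46 m/s, rpm = 1126 → n = rpm/60 = 18.766667 rev/s
J = V / (n·D) = 46.46 / (18.766667 × 3.63) = 0.682002
regime bands: climb J<0.6034 | cruise [0.6034, 1.2069) | windmill J≥1.2069
J = 0.6820 → cruise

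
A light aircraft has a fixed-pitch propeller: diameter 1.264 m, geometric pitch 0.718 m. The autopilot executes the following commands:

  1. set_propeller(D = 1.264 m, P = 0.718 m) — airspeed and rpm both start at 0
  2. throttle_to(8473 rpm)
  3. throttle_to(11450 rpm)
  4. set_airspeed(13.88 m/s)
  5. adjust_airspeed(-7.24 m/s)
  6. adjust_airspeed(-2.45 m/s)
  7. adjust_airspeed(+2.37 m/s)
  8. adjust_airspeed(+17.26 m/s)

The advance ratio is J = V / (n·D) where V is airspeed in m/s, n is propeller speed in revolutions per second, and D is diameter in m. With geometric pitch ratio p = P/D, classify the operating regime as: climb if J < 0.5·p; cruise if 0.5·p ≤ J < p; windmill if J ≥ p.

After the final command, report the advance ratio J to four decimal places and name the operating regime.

set_propeller: D = 1.264 m, P = 0.718 m (p = P/D = 0.568038); state ← (V=0, rpm=0)
throttle_to(8473): rpm ← 8473
throttle_to(11450): rpm ← 11450
set_airspeed(13.88): V ← 13.88 m/s
adjust_airspeed(-7.24): V ← 13.88 -7.24 = 6.64 m/s
adjust_airspeed(-2.45): V ← 6.64 -2.45 = 4.19 m/s
adjust_airspeed(+2.37): V ← 4.19 +2.37 = 6.56 m/s
adjust_airspeed(+17.26): V ← 6.56 +17.26 = 23.82 m/s
final state: V = 23.82 m/s, rpm = 11450 → n = rpm/60 = 190.833333 rev/s
J = V / (n·D) = 23.82 / (190.833333 × 1.264) = 0.098751
regime bands: climb J<0.2840 | cruise [0.2840, 0.5680) | windmill J≥0.5680
J = 0.0988 → climb

J = 0.0988, regime = climb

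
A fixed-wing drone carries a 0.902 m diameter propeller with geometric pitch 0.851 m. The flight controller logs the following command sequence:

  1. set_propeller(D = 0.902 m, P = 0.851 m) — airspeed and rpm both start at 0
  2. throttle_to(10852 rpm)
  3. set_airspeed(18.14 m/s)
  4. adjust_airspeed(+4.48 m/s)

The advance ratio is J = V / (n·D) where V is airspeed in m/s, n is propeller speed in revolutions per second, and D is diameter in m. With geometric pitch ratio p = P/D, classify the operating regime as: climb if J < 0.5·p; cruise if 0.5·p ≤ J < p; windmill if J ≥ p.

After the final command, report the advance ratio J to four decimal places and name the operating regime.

J = 0.1387, regime = climb

set_propeller: D = 0.902 m, P = 0.851 m (p = P/D = 0.943459); state ← (V=0, rpm=0)
throttle_to(10852): rpm ← 10852
set_airspeed(18.14): V ← 18.14 m/s
adjust_airspeed(+4.48): V ← 18.14 +4.48 = 22.62 m/s
final state: V = 22.62 m/s, rpm = 10852 → n = rpm/60 = 180.866667 rev/s
J = V / (n·D) = 22.62 / (180.866667 × 0.902) = 0.138652
regime bands: climb J<0.4717 | cruise [0.4717, 0.9435) | windmill J≥0.9435
J = 0.1387 → climb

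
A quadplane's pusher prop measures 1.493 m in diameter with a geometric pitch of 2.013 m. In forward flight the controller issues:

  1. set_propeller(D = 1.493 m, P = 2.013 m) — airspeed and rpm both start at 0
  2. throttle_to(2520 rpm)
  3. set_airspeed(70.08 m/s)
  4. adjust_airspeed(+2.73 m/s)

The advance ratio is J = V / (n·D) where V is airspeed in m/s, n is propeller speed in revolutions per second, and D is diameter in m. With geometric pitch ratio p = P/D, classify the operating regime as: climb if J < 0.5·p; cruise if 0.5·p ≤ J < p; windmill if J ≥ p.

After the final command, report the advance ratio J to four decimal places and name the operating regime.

J = 1.1611, regime = cruise

set_propeller: D = 1.493 m, P = 2.013 m (p = P/D = 1.348292); state ← (V=0, rpm=0)
throttle_to(2520): rpm ← 2520
set_airspeed(70.08): V ← 70.08 m/s
adjust_airspeed(+2.73): V ← 70.08 +2.73 = 72.81 m/s
final state: V = 72.81 m/s, rpm = 2520 → n = rpm/60 = 42.000000 rev/s
J = V / (n·D) = 72.81 / (42.000000 × 1.493) = 1.161133
regime bands: climb J<0.6741 | cruise [0.6741, 1.3483) | windmill J≥1.3483
J = 1.1611 → cruise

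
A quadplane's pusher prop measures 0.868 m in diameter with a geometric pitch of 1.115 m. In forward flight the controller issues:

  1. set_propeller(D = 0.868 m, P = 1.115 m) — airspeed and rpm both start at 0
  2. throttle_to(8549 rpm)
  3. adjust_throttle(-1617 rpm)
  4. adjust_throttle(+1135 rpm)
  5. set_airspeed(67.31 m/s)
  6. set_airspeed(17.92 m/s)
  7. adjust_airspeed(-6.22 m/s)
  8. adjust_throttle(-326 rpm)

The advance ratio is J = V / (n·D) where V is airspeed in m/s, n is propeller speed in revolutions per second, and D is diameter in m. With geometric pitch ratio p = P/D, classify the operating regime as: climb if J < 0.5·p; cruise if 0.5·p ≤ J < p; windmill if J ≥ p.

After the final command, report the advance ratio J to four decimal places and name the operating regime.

set_propeller: D = 0.868 m, P = 1.115 m (p = P/D = 1.284562); state ← (V=0, rpm=0)
throttle_to(8549): rpm ← 8549
adjust_throttle(-1617): rpm ← 8549 -1617 = 6932
adjust_throttle(+1135): rpm ← 6932 +1135 = 8067
set_airspeed(67.31): V ← 67.31 m/s
set_airspeed(17.92): V ← 17.92 m/s
adjust_airspeed(-6.22): V ← 17.92 -6.22 = 11.7 m/s
adjust_throttle(-326): rpm ← 8067 -326 = 7741
final state: V = 11.7 m/s, rpm = 7741 → n = rpm/60 = 129.016667 rev/s
J = V / (n·D) = 11.7 / (129.016667 × 0.868) = 0.104477
regime bands: climb J<0.6423 | cruise [0.6423, 1.2846) | windmill J≥1.2846
J = 0.1045 → climb

J = 0.1045, regime = climb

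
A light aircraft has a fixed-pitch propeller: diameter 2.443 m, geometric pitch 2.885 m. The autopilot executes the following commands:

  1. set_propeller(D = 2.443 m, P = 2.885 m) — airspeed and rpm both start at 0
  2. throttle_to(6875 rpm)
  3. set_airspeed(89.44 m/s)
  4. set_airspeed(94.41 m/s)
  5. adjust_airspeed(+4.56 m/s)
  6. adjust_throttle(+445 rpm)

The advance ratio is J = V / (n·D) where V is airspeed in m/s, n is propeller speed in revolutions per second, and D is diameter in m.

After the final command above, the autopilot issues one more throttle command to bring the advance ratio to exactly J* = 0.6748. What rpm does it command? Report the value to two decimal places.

set_propeller: D = 2.443 m, P = 2.885 m (p = P/D = 1.180925); state ← (V=0, rpm=0)
throttle_to(6875): rpm ← 6875
set_airspeed(89.44): V ← 89.44 m/s
set_airspeed(94.41): V ← 94.41 m/s
adjust_airspeed(+4.56): V ← 94.41 +4.56 = 98.97 m/s
adjust_throttle(+445): rpm ← 6875 +445 = 7320
final state: V = 98.97 m/s, rpm = 7320 → n = rpm/60 = 122.000000 rev/s
target J* = 0.6748; solve J* = V/(n·D) for n: n = V/(J*·D) = 98.97/(0.6748 × 2.443) = 60.035071 rev/s
rpm = 60·n = 3602.104267

rpm = 3602.10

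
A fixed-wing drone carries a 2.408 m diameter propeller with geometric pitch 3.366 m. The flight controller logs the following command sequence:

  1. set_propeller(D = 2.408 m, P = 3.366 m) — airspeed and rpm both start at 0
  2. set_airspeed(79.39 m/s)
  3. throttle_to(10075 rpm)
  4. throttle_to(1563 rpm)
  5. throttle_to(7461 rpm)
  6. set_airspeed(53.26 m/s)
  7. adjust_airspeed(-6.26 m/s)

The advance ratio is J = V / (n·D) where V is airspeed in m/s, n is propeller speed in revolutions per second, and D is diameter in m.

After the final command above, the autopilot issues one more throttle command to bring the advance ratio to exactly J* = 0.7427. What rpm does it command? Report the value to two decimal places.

set_propeller: D = 2.408 m, P = 3.366 m (p = P/D = 1.397841); state ← (V=0, rpm=0)
set_airspeed(79.39): V ← 79.39 m/s
throttle_to(10075): rpm ← 10075
throttle_to(1563): rpm ← 1563
throttle_to(7461): rpm ← 7461
set_airspeed(53.26): V ← 53.26 m/s
adjust_airspeed(-6.26): V ← 53.26 -6.26 = 47 m/s
final state: V = 47 m/s, rpm = 7461 → n = rpm/60 = 124.350000 rev/s
target J* = 0.7427; solve J* = V/(n·D) for n: n = V/(J*·D) = 47/(0.7427 × 2.408) = 26.280157 rev/s
rpm = 60·n = 1576.809406

rpm = 1576.81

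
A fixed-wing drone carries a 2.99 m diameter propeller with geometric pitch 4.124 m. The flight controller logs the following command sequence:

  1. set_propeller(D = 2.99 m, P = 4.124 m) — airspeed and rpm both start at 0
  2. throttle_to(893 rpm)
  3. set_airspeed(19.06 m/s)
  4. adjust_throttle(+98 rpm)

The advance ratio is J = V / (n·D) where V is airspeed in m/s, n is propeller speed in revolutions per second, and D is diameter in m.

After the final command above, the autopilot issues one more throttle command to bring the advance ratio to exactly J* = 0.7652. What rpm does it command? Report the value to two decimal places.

rpm = 499.84

set_propeller: D = 2.99 m, P = 4.124 m (p = P/D = 1.379264); state ← (V=0, rpm=0)
throttle_to(893): rpm ← 893
set_airspeed(19.06): V ← 19.06 m/s
adjust_throttle(+98): rpm ← 893 +98 = 991
final state: V = 19.06 m/s, rpm = 991 → n = rpm/60 = 16.516667 rev/s
target J* = 0.7652; solve J* = V/(n·D) for n: n = V/(J*·D) = 19.06/(0.7652 × 2.99) = 8.330609 rev/s
rpm = 60·n = 499.836535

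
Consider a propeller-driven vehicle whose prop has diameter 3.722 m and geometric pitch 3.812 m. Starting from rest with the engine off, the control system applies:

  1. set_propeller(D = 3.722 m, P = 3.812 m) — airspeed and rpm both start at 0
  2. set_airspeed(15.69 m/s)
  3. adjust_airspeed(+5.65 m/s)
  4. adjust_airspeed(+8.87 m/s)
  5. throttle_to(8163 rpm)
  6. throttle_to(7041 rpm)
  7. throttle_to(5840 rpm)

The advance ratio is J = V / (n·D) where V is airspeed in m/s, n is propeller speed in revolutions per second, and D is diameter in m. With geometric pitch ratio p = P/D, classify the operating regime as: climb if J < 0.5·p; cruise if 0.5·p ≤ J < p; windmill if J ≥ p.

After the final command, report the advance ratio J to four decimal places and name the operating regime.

J = 0.0834, regime = climb

set_propeller: D = 3.722 m, P = 3.812 m (p = P/D = 1.024181); state ← (V=0, rpm=0)
set_airspeed(15.69): V ← 15.69 m/s
adjust_airspeed(+5.65): V ← 15.69 +5.65 = 21.34 m/s
adjust_airspeed(+8.87): V ← 21.34 +8.87 = 30.21 m/s
throttle_to(8163): rpm ← 8163
throttle_to(7041): rpm ← 7041
throttle_to(5840): rpm ← 5840
final state: V = 30.21 m/s, rpm = 5840 → n = rpm/60 = 97.333333 rev/s
J = V / (n·D) = 30.21 / (97.333333 × 3.722) = 0.083390
regime bands: climb J<0.5121 | cruise [0.5121, 1.0242) | windmill J≥1.0242
J = 0.0834 → climb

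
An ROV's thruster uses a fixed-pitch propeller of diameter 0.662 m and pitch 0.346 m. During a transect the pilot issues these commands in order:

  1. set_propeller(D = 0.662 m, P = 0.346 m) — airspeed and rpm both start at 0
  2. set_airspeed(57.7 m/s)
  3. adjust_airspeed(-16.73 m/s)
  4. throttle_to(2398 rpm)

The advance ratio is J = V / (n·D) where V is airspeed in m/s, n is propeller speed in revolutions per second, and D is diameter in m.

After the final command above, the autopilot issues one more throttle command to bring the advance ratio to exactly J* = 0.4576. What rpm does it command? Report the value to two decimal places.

rpm = 8114.71

set_propeller: D = 0.662 m, P = 0.346 m (p = P/D = 0.522659); state ← (V=0, rpm=0)
set_airspeed(57.7): V ← 57.7 m/s
adjust_airspeed(-16.73): V ← 57.7 -16.73 = 40.97 m/s
throttle_to(2398): rpm ← 2398
final state: V = 40.97 m/s, rpm = 2398 → n = rpm/60 = 39.966667 rev/s
target J* = 0.4576; solve J* = V/(n·D) for n: n = V/(J*·D) = 40.97/(0.4576 × 0.662) = 135.245231 rev/s
rpm = 60·n = 8114.713836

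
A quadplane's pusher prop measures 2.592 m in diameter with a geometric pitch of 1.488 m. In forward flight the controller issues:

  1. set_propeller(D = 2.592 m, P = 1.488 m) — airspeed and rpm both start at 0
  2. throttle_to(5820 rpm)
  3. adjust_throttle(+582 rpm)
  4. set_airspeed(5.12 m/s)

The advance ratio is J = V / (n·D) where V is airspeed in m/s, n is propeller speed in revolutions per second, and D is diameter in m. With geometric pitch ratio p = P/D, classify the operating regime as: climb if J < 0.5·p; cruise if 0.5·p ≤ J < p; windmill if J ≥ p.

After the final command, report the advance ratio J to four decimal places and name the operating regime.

set_propeller: D = 2.592 m, P = 1.488 m (p = P/D = 0.574074); state ← (V=0, rpm=0)
throttle_to(5820): rpm ← 5820
adjust_throttle(+582): rpm ← 5820 +582 = 6402
set_airspeed(5.12): V ← 5.12 m/s
final state: V = 5.12 m/s, rpm = 6402 → n = rpm/60 = 106.700000 rev/s
J = V / (n·D) = 5.12 / (106.700000 × 2.592) = 0.018513
regime bands: climb J<0.2870 | cruise [0.2870, 0.5741) | windmill J≥0.5741
J = 0.0185 → climb

J = 0.0185, regime = climb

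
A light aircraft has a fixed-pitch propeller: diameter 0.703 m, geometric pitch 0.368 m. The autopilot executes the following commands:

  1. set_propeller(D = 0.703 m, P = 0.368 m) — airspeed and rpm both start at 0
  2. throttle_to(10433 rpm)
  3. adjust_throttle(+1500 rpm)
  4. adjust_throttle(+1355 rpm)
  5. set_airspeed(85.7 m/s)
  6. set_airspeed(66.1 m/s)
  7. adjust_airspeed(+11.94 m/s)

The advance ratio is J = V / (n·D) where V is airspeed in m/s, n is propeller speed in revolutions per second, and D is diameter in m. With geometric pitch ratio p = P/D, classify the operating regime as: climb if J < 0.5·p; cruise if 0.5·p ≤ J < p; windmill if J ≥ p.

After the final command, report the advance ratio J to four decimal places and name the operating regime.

J = 0.5012, regime = cruise

set_propeller: D = 0.703 m, P = 0.368 m (p = P/D = 0.523471); state ← (V=0, rpm=0)
throttle_to(10433): rpm ← 10433
adjust_throttle(+1500): rpm ← 10433 +1500 = 11933
adjust_throttle(+1355): rpm ← 11933 +1355 = 13288
set_airspeed(85.7): V ← 85.7 m/s
set_airspeed(66.1): V ← 66.1 m/s
adjust_airspeed(+11.94): V ← 66.1 +11.94 = 78.04 m/s
final state: V = 78.04 m/s, rpm = 13288 → n = rpm/60 = 221.466667 rev/s
J = V / (n·D) = 78.04 / (221.466667 × 0.703) = 0.501249
regime bands: climb J<0.2617 | cruise [0.2617, 0.5235) | windmill J≥0.5235
J = 0.5012 → cruise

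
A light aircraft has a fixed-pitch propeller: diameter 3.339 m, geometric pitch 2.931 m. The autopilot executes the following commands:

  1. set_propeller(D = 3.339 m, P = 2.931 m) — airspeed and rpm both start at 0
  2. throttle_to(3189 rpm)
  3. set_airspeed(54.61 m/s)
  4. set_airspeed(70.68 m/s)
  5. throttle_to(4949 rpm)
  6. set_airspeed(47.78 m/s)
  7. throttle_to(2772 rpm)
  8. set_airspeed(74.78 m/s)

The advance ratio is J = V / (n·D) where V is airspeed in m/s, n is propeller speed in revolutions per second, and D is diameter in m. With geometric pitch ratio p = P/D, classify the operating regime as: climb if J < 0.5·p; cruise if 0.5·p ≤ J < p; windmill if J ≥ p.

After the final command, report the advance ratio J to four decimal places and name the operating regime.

set_propeller: D = 3.339 m, P = 2.931 m (p = P/D = 0.877808); state ← (V=0, rpm=0)
throttle_to(3189): rpm ← 3189
set_airspeed(54.61): V ← 54.61 m/s
set_airspeed(70.68): V ← 70.68 m/s
throttle_to(4949): rpm ← 4949
set_airspeed(47.78): V ← 47.78 m/s
throttle_to(2772): rpm ← 2772
set_airspeed(74.78): V ← 74.78 m/s
final state: V = 74.78 m/s, rpm = 2772 → n = rpm/60 = 46.200000 rev/s
J = V / (n·D) = 74.78 / (46.200000 × 3.339) = 0.484760
regime bands: climb J<0.4389 | cruise [0.4389, 0.8778) | windmill J≥0.8778
J = 0.4848 → cruise

J = 0.4848, regime = cruise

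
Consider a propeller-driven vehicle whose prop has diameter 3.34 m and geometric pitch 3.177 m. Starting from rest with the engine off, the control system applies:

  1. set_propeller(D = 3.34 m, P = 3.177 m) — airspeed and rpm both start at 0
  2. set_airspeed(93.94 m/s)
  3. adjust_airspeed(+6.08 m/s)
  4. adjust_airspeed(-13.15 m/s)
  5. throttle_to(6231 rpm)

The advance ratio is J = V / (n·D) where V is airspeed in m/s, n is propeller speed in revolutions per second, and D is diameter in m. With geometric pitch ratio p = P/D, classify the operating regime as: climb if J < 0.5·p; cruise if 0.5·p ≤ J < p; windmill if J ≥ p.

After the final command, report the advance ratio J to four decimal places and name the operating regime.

J = 0.2504, regime = climb

set_propeller: D = 3.34 m, P = 3.177 m (p = P/D = 0.951198); state ← (V=0, rpm=0)
set_airspeed(93.94): V ← 93.94 m/s
adjust_airspeed(+6.08): V ← 93.94 +6.08 = 100.02 m/s
adjust_airspeed(-13.15): V ← 100.02 -13.15 = 86.87 m/s
throttle_to(6231): rpm ← 6231
final state: V = 86.87 m/s, rpm = 6231 → n = rpm/60 = 103.850000 rev/s
J = V / (n·D) = 86.87 / (103.850000 × 3.34) = 0.250448
regime bands: climb J<0.4756 | cruise [0.4756, 0.9512) | windmill J≥0.9512
J = 0.2504 → climb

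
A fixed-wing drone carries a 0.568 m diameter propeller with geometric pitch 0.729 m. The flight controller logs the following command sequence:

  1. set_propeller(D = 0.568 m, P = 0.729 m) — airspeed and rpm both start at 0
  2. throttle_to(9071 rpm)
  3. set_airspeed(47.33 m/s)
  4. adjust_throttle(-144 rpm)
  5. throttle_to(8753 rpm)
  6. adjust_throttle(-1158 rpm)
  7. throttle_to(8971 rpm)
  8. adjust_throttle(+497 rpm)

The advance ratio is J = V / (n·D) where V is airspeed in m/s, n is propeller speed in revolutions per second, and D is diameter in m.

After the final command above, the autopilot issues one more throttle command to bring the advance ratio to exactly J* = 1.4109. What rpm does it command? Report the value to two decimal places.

rpm = 3543.59

set_propeller: D = 0.568 m, P = 0.729 m (p = P/D = 1.283451); state ← (V=0, rpm=0)
throttle_to(9071): rpm ← 9071
set_airspeed(47.33): V ← 47.33 m/s
adjust_throttle(-144): rpm ← 9071 -144 = 8927
throttle_to(8753): rpm ← 8753
adjust_throttle(-1158): rpm ← 8753 -1158 = 7595
throttle_to(8971): rpm ← 8971
adjust_throttle(+497): rpm ← 8971 +497 = 9468
final state: V = 47.33 m/s, rpm = 9468 → n = rpm/60 = 157.800000 rev/s
target J* = 1.4109; solve J* = V/(n·D) for n: n = V/(J*·D) = 47.33/(1.4109 × 0.568) = 59.059795 rev/s
rpm = 60·n = 3543.587701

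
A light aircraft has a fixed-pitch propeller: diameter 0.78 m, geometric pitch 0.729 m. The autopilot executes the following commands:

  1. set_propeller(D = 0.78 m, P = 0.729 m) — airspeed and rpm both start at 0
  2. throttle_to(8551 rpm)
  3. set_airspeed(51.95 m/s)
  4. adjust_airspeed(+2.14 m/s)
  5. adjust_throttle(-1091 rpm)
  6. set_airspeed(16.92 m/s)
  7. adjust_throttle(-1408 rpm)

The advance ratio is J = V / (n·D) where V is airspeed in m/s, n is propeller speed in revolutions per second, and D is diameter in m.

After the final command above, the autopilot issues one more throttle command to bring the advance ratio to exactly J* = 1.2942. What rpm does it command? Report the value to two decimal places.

rpm = 1005.67

set_propeller: D = 0.78 m, P = 0.729 m (p = P/D = 0.934615); state ← (V=0, rpm=0)
throttle_to(8551): rpm ← 8551
set_airspeed(51.95): V ← 51.95 m/s
adjust_airspeed(+2.14): V ← 51.95 +2.14 = 54.09 m/s
adjust_throttle(-1091): rpm ← 8551 -1091 = 7460
set_airspeed(16.92): V ← 16.92 m/s
adjust_throttle(-1408): rpm ← 7460 -1408 = 6052
final state: V = 16.92 m/s, rpm = 6052 → n = rpm/60 = 100.866667 rev/s
target J* = 1.2942; solve J* = V/(n·D) for n: n = V/(J*·D) = 16.92/(1.2942 × 0.78) = 16.761171 rev/s
rpm = 60·n = 1005.670269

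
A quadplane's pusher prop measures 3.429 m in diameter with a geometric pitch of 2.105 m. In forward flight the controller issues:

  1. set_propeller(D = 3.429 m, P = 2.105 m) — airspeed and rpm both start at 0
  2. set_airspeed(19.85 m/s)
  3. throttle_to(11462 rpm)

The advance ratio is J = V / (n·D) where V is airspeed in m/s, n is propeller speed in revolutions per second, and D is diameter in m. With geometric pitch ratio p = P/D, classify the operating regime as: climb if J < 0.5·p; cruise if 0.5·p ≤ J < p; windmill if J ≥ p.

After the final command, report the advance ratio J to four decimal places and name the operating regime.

J = 0.0303, regime = climb

set_propeller: D = 3.429 m, P = 2.105 m (p = P/D = 0.613882); state ← (V=0, rpm=0)
set_airspeed(19.85): V ← 19.85 m/s
throttle_to(11462): rpm ← 11462
final state: V = 19.85 m/s, rpm = 11462 → n = rpm/60 = 191.033333 rev/s
J = V / (n·D) = 19.85 / (191.033333 × 3.429) = 0.030303
regime bands: climb J<0.3069 | cruise [0.3069, 0.6139) | windmill J≥0.6139
J = 0.0303 → climb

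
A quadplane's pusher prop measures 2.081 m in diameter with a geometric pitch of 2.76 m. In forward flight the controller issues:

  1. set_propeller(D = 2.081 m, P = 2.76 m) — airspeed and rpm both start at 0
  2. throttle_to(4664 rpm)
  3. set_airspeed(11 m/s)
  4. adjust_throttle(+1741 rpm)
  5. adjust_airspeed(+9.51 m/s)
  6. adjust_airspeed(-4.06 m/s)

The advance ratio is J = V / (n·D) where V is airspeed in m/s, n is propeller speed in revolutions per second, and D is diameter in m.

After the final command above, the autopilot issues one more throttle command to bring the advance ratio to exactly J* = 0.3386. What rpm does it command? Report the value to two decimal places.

set_propeller: D = 2.081 m, P = 2.76 m (p = P/D = 1.326285); state ← (V=0, rpm=0)
throttle_to(4664): rpm ← 4664
set_airspeed(11): V ← 11 m/s
adjust_throttle(+1741): rpm ← 4664 +1741 = 6405
adjust_airspeed(+9.51): V ← 11 +9.51 = 20.51 m/s
adjust_airspeed(-4.06): V ← 20.51 -4.06 = 16.45 m/s
final state: V = 16.45 m/s, rpm = 6405 → n = rpm/60 = 106.750000 rev/s
target J* = 0.3386; solve J* = V/(n·D) for n: n = V/(J*·D) = 16.45/(0.3386 × 2.081) = 23.345698 rev/s
rpm = 60·n = 1400.741896

rpm = 1400.74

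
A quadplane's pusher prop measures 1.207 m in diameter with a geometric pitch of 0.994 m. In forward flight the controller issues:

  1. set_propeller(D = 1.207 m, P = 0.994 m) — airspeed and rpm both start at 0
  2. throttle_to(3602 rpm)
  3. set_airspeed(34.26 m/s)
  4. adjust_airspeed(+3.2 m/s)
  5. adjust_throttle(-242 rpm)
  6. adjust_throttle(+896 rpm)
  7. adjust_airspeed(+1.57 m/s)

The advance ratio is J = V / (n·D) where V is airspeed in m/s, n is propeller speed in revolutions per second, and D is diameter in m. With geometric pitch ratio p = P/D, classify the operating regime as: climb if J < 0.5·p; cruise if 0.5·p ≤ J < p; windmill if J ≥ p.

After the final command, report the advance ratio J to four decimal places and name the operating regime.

set_propeller: D = 1.207 m, P = 0.994 m (p = P/D = 0.823529); state ← (V=0, rpm=0)
throttle_to(3602): rpm ← 3602
set_airspeed(34.26): V ← 34.26 m/s
adjust_airspeed(+3.2): V ← 34.26 +3.2 = 37.46 m/s
adjust_throttle(-242): rpm ← 3602 -242 = 3360
adjust_throttle(+896): rpm ← 3360 +896 = 4256
adjust_airspeed(+1.57): V ← 37.46 +1.57 = 39.03 m/s
final state: V = 39.03 m/s, rpm = 4256 → n = rpm/60 = 70.933333 rev/s
J = V / (n·D) = 39.03 / (70.933333 × 1.207) = 0.455870
regime bands: climb J<0.4118 | cruise [0.4118, 0.8235) | windmill J≥0.8235
J = 0.4559 → cruise

J = 0.4559, regime = cruise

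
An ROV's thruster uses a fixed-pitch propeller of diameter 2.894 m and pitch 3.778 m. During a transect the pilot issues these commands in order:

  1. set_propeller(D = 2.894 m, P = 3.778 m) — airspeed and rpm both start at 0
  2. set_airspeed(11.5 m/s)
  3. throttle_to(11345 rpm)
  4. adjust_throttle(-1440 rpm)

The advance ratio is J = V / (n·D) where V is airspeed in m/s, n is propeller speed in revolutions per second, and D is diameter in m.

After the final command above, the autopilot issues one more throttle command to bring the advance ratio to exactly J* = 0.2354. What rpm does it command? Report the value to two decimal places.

set_propeller: D = 2.894 m, P = 3.778 m (p = P/D = 1.305460); state ← (V=0, rpm=0)
set_airspeed(11.5): V ← 11.5 m/s
throttle_to(11345): rpm ← 11345
adjust_throttle(-1440): rpm ← 11345 -1440 = 9905
final state: V = 11.5 m/s, rpm = 9905 → n = rpm/60 = 165.083333 rev/s
target J* = 0.2354; solve J* = V/(n·D) for n: n = V/(J*·D) = 11.5/(0.2354 × 2.894) = 16.880793 rev/s
rpm = 60·n = 1012.847605

rpm = 1012.85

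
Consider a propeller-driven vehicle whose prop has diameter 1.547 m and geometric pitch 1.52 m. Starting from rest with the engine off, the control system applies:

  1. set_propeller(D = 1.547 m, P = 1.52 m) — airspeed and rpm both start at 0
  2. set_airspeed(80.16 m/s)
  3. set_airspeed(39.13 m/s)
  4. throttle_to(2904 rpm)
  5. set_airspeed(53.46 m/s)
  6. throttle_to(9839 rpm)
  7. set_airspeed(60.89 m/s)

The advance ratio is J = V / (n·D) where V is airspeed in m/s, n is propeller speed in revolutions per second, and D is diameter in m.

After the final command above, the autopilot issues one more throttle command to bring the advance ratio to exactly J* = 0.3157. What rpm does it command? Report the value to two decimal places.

rpm = 7480.53

set_propeller: D = 1.547 m, P = 1.52 m (p = P/D = 0.982547); state ← (V=0, rpm=0)
set_airspeed(80.16): V ← 80.16 m/s
set_airspeed(39.13): V ← 39.13 m/s
throttle_to(2904): rpm ← 2904
set_airspeed(53.46): V ← 53.46 m/s
throttle_to(9839): rpm ← 9839
set_airspeed(60.89): V ← 60.89 m/s
final state: V = 60.89 m/s, rpm = 9839 → n = rpm/60 = 163.983333 rev/s
target J* = 0.3157; solve J* = V/(n·D) for n: n = V/(J*·D) = 60.89/(0.3157 × 1.547) = 124.675488 rev/s
rpm = 60·n = 7480.529309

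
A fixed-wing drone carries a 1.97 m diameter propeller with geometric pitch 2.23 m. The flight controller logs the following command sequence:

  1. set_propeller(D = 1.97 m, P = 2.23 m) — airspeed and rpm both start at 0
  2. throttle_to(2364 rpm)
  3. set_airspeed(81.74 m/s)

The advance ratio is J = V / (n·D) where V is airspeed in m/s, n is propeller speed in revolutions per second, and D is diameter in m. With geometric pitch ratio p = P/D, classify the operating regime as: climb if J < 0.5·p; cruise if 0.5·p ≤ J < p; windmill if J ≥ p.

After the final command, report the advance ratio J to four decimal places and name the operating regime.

set_propeller: D = 1.97 m, P = 2.23 m (p = P/D = 1.131980); state ← (V=0, rpm=0)
throttle_to(2364): rpm ← 2364
set_airspeed(81.74): V ← 81.74 m/s
final state: V = 81.74 m/s, rpm = 2364 → n = rpm/60 = 39.400000 rev/s
J = V / (n·D) = 81.74 / (39.400000 × 1.97) = 1.053106
regime bands: climb J<0.5660 | cruise [0.5660, 1.1320) | windmill J≥1.1320
J = 1.0531 → cruise

J = 1.0531, regime = cruise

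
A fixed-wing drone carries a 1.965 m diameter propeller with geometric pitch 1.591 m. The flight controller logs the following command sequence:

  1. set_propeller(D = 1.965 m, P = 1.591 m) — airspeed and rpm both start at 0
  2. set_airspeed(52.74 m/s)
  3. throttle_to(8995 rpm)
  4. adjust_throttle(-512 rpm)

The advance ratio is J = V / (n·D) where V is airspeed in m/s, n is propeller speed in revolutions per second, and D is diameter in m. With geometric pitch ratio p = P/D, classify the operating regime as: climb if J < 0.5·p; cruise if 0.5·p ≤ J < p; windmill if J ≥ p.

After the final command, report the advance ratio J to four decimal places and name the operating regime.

set_propeller: D = 1.965 m, P = 1.591 m (p = P/D = 0.809669); state ← (V=0, rpm=0)
set_airspeed(52.74): V ← 52.74 m/s
throttle_to(8995): rpm ← 8995
adjust_throttle(-512): rpm ← 8995 -512 = 8483
final state: V = 52.74 m/s, rpm = 8483 → n = rpm/60 = 141.383333 rev/s
J = V / (n·D) = 52.74 / (141.383333 × 1.965) = 0.189836
regime bands: climb J<0.4048 | cruise [0.4048, 0.8097) | windmill J≥0.8097
J = 0.1898 → climb

J = 0.1898, regime = climb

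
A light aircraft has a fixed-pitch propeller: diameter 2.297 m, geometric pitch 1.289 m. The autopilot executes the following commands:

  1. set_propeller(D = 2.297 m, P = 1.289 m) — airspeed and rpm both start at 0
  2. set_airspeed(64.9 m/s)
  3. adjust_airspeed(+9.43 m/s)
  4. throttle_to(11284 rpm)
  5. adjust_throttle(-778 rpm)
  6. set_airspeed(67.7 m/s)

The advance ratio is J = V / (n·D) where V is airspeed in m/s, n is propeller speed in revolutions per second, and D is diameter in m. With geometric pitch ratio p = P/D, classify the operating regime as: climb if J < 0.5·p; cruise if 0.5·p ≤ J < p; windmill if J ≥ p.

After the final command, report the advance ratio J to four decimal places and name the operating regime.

set_propeller: D = 2.297 m, P = 1.289 m (p = P/D = 0.561167); state ← (V=0, rpm=0)
set_airspeed(64.9): V ← 64.9 m/s
adjust_airspeed(+9.43): V ← 64.9 +9.43 = 74.33 m/s
throttle_to(11284): rpm ← 11284
adjust_throttle(-778): rpm ← 11284 -778 = 10506
set_airspeed(67.7): V ← 67.7 m/s
final state: V = 67.7 m/s, rpm = 10506 → n = rpm/60 = 175.100000 rev/s
J = V / (n·D) = 67.7 / (175.100000 × 2.297) = 0.168322
regime bands: climb J<0.2806 | cruise [0.2806, 0.5612) | windmill J≥0.5612
J = 0.1683 → climb

J = 0.1683, regime = climb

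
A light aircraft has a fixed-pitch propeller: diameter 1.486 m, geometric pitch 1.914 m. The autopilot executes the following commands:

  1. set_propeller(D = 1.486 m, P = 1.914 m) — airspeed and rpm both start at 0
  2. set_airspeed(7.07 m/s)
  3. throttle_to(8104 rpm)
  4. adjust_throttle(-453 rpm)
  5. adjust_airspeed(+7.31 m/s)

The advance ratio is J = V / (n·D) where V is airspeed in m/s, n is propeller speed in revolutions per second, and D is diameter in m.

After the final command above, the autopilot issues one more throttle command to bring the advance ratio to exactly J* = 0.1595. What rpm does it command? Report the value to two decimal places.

rpm = 3640.25

set_propeller: D = 1.486 m, P = 1.914 m (p = P/D = 1.288022); state ← (V=0, rpm=0)
set_airspeed(7.07): V ← 7.07 m/s
throttle_to(8104): rpm ← 8104
adjust_throttle(-453): rpm ← 8104 -453 = 7651
adjust_airspeed(+7.31): V ← 7.07 +7.31 = 14.38 m/s
final state: V = 14.38 m/s, rpm = 7651 → n = rpm/60 = 127.516667 rev/s
target J* = 0.1595; solve J* = V/(n·D) for n: n = V/(J*·D) = 14.38/(0.1595 × 1.486) = 60.670754 rev/s
rpm = 60·n = 3640.245214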